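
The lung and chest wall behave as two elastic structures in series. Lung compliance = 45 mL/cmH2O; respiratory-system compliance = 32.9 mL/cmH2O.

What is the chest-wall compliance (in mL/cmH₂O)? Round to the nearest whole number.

122

1/Ccw = 1/Crs − 1/CL.
1/Ccw = 1/32.9 − 1/45 = 0.008173.
Ccw = 122.35 mL/cmH2O.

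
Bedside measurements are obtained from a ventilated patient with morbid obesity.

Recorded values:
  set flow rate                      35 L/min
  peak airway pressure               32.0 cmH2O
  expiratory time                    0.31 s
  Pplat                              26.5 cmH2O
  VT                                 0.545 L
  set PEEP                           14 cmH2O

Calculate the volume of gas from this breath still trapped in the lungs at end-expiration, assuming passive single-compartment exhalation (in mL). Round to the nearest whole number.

Flow: 35 L/min ÷ 60 = 0.5833 L/s.
R = (PIP − Pplat)/V̇ = (32.0 − 26.5) / 0.5833 = 5.5/0.5833 = 9.429 cmH2O·s/L.
C = Vt/(Pplat − PEEP) = 545.0 / (26.5 − 14) = 545.0/12.5 = 43.6 mL/cmH2O.
τ = R × C = 9.429 × 0.0436 L/cmH2O = 0.4111 s.
Fraction remaining = e^(−Te/τ) = e^(−0.31/0.4111) = 0.4704.
Trapped volume = 545.0 × 0.4704 = 256.37 mL.

256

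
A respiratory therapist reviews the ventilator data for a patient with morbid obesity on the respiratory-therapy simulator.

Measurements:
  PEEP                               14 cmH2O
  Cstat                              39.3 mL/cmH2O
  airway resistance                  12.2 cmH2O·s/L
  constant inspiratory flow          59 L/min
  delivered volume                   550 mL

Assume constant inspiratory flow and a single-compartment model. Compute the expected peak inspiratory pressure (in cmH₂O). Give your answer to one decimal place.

Flow: 59 L/min ÷ 60 = 0.9833 L/s.
Equation of motion (constant flow): PIP = Vt/C + R·V̇ + PEEP.
PIP = 550/39.3 + 12.2×0.9833 + 14 = 13.995 + 11.996 + 14 = 39.991 cmH2O.

40.0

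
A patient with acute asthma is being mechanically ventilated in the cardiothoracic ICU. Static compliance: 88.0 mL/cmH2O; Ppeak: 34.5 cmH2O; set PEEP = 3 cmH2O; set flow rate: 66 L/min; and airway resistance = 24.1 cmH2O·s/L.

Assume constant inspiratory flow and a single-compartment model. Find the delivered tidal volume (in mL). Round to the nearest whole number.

439

Flow: 66 L/min ÷ 60 = 1.1 L/s.
Equation of motion (constant flow): PIP = Vt/C + R·V̇ + PEEP.
Vt/C = PIP − R·V̇ − PEEP = 34.5 − 26.51 − 3 = 4.99 cmH2O.
Vt = C × 4.99 = 88.0 × 4.99 = 439.12 mL.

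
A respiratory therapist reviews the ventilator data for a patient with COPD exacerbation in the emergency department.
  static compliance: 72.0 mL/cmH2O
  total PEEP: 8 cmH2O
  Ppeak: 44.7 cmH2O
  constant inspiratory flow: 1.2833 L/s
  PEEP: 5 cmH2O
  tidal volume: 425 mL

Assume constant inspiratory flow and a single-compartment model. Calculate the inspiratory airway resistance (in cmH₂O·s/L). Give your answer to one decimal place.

24.0

Total PEEP = 8 cmH2O (set 5 + intrinsic 3); this is the baseline alveolar pressure.
Equation of motion (constant flow): PIP = Vt/C + R·V̇ + PEEP.
R·V̇ = PIP − Vt/C − PEEP = 44.7 − 425/72.0 − 8 = 44.7 − 5.903 − 8 = 30.797 cmH2O.
R = 30.797 / 1.2833 = 23.998 cmH2O·s/L.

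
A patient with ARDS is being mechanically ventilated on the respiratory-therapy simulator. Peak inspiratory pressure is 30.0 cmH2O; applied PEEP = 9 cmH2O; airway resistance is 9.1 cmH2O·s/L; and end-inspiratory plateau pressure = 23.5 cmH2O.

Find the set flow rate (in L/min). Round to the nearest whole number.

43

flow = (PIP − Pplat) / Raw = (30.0 − 23.5) / 9.1 = 0.7143 L/s × 60 = 42.858 L/min.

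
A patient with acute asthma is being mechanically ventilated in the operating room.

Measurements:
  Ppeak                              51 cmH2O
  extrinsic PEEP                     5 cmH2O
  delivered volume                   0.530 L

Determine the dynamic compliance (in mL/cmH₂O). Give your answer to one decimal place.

Dynamic compliance = Vt / (PIP − PEEP) = 530 / (51 − 5) = 530 / 46.0 = 11.522 mL/cmH2O.

11.5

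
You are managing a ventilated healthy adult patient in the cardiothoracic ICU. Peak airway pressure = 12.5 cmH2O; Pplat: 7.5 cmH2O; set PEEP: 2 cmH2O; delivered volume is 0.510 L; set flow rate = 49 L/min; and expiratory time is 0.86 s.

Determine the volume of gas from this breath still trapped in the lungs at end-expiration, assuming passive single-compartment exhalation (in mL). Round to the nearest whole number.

Flow: 49 L/min ÷ 60 = 0.8167 L/s.
R = (PIP − Pplat)/V̇ = (12.5 − 7.5) / 0.8167 = 5.0/0.8167 = 6.122 cmH2O·s/L.
C = Vt/(Pplat − PEEP) = 510.0 / (7.5 − 2) = 510.0/5.5 = 92.727 mL/cmH2O.
τ = R × C = 6.122 × 0.09273 L/cmH2O = 0.5677 s.
Fraction remaining = e^(−Te/τ) = e^(−0.86/0.5677) = 0.2198.
Trapped volume = 510.0 × 0.2198 = 112.1 mL.

112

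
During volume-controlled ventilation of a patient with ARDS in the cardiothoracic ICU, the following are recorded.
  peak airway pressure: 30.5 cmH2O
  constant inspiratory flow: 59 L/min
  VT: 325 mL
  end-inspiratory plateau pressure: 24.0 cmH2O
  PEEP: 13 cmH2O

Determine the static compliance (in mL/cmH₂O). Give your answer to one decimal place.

Cstat = Vt / (Pplat − PEEP) = 325 / (24.0 − 13) = 325 / 11.0 = 29.545 mL/cmH2O.

29.5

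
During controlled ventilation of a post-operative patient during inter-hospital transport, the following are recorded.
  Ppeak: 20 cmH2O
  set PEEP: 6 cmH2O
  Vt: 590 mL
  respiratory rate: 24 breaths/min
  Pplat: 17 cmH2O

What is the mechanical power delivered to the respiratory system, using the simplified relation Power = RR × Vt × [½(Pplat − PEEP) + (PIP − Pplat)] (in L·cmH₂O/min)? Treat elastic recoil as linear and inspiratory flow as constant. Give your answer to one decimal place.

120.4

Per-breath work = Vt × [½(Pplat−PEEP) + (PIP−Pplat)] = 0.590 × [0.5×11.0 + 3.0] = 0.590 × 8.5 = 5.015 L·cmH2O.
Power = 24 × 5.015 = 120.36 L·cmH2O/min.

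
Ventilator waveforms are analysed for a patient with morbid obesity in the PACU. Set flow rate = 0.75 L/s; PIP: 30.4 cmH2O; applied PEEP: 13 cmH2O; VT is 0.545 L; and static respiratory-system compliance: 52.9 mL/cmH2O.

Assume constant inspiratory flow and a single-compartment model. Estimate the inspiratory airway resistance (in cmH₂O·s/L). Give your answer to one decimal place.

9.5

Equation of motion (constant flow): PIP = Vt/C + R·V̇ + PEEP.
R·V̇ = PIP − Vt/C − PEEP = 30.4 − 545/52.9 − 13 = 30.4 − 10.302 − 13 = 7.098 cmH2O.
R = 7.098 / 0.75 = 9.464 cmH2O·s/L.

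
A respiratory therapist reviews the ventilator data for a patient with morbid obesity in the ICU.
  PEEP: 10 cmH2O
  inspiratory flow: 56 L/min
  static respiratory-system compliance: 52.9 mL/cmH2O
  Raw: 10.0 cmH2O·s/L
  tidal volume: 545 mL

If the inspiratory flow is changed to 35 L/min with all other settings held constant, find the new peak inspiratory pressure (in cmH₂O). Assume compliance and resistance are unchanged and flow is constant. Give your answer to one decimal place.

26.1

Flow: 56 L/min ÷ 60 = 0.9333 L/s.
New flow: 35 L/min ÷ 60 = 0.5833 L/s.
PIP = Vt/C + R·V̇ + PEEP (constant-flow equation of motion).
Only the resistive term changes: ΔPIP = R × ΔV̇ = 10.0 × (0.5833 − 0.9333) = 10.0 × -0.35 = -3.5 cmH2O.
Original PIP = 545/52.9 + 10.0×0.9333 + 10 = 29.635 cmH2O; new PIP = 29.635 + (-3.5) = 26.135 cmH2O.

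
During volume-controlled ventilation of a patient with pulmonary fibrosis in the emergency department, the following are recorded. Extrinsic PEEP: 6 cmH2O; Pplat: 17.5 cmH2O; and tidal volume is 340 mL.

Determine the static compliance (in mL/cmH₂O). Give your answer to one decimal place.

Cstat = Vt / (Pplat − PEEP) = 340 / (17.5 − 6) = 340 / 11.5 = 29.565 mL/cmH2O.

29.6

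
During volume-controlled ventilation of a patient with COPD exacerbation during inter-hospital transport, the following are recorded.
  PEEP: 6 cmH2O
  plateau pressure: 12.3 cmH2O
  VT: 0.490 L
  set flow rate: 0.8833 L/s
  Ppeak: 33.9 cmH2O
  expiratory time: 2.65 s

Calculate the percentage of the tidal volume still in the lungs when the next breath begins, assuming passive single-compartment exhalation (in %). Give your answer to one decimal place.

24.8

R = (PIP − Pplat)/V̇ = (33.9 − 12.3) / 0.8833 = 21.6/0.8833 = 24.454 cmH2O·s/L.
C = Vt/(Pplat − PEEP) = 490.0 / (12.3 − 6) = 490.0/6.3 = 77.778 mL/cmH2O.
τ = R × C = 24.454 × 0.07778 L/cmH2O = 1.902 s.
Fraction remaining at end-expiration = e^(−Te/τ) = e^(−2.65/1.902) = 0.2483 → 24.83%.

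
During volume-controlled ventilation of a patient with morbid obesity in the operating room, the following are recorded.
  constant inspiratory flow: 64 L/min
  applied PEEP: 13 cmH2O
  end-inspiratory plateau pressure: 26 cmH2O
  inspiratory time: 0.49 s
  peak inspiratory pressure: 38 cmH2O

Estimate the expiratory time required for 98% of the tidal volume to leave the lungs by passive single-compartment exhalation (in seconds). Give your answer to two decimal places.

Flow: 64 L/min ÷ 60 = 1.0667 L/s.
Vt = flow × Ti = 1.0667 L/s × 0.49 s × 1000 mL/L = 522.68 mL.
R = (PIP − Pplat)/V̇ = (38 − 26) / 1.0667 = 12.0/1.0667 = 11.25 cmH2O·s/L.
C = Vt/(Pplat − PEEP) = 522.68 / (26 − 13) = 522.68/13.0 = 40.206 mL/cmH2O.
τ = R × C = 11.25 × 0.04021 L/cmH2O = 0.4524 s.
t = −τ·ln(1 − 0.98) = −0.4524·ln(0.02) = 1.77 s.

1.77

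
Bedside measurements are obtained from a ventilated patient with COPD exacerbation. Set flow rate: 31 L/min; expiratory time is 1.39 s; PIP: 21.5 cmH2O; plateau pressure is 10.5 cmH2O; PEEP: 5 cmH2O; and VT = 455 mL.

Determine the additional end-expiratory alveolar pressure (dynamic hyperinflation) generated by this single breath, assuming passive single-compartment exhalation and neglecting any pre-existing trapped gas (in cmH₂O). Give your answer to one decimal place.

2.5

Flow: 31 L/min ÷ 60 = 0.5167 L/s.
R = (PIP − Pplat)/V̇ = (21.5 − 10.5) / 0.5167 = 11.0/0.5167 = 21.289 cmH2O·s/L.
C = Vt/(Pplat − PEEP) = 455.0 / (10.5 − 5) = 455.0/5.5 = 82.727 mL/cmH2O.
τ = R × C = 21.289 × 0.08273 L/cmH2O = 1.761 s.
Fraction remaining = e^(−Te/τ) = e^(−1.39/1.761) = 0.4542; trapped volume = 455.0 × 0.4542 = 206.66 mL.
Additional alveolar pressure from trapping ≈ V_trapped / C = 206.66 / 82.727 = 2.498 cmH2O.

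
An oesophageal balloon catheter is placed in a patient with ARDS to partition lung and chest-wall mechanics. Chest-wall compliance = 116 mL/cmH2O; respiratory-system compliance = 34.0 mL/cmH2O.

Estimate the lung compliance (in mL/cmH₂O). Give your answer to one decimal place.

1/CL = 1/Crs − 1/Ccw.
1/CL = 1/34.0 − 1/116 = 0.02079.
CL = 48.1 mL/cmH2O.

48.1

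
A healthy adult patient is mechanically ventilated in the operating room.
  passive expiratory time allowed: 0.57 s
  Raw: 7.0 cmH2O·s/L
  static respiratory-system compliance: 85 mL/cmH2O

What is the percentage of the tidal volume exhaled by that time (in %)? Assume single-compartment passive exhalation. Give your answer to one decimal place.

τ = R × C = 7.0 × 85 mL/cmH2O = 7.0 × 0.085 L/cmH2O = 0.595 s.
Passive exhalation: V(t)/V₀ = e^(−t/τ) = e^(−0.57/0.595) = 0.3837.
Fraction exhaled = 1 − 0.3837 = 0.6163 → 61.63%.

61.6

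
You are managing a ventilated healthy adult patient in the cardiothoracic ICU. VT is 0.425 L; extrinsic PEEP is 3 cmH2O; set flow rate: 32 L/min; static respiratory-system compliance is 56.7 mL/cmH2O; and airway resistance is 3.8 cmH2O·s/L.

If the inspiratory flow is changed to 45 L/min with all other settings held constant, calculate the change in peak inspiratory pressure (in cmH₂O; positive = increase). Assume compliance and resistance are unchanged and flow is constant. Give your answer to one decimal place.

0.8

Flow: 32 L/min ÷ 60 = 0.5333 L/s.
New flow: 45 L/min ÷ 60 = 0.75 L/s.
PIP = Vt/C + R·V̇ + PEEP (constant-flow equation of motion).
Only the resistive term changes: ΔPIP = R × ΔV̇ = 3.8 × (0.75 − 0.5333) = 3.8 × 0.2167 = 0.8235 cmH2O.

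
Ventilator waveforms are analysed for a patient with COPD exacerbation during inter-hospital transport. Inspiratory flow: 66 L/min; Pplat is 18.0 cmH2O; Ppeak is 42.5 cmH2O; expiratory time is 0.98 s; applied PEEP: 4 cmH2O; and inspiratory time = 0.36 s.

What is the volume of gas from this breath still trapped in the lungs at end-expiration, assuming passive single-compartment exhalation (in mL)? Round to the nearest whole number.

84

Flow: 66 L/min ÷ 60 = 1.1 L/s.
Vt = flow × Ti = 1.1 L/s × 0.36 s × 1000 mL/L = 396.0 mL.
R = (PIP − Pplat)/V̇ = (42.5 − 18.0) / 1.1 = 24.5/1.1 = 22.273 cmH2O·s/L.
C = Vt/(Pplat − PEEP) = 396.0 / (18.0 − 4) = 396.0/14.0 = 28.286 mL/cmH2O.
τ = R × C = 22.273 × 0.02829 L/cmH2O = 0.6301 s.
Fraction remaining = e^(−Te/τ) = e^(−0.98/0.6301) = 0.2111.
Trapped volume = 396.0 × 0.2111 = 83.596 mL.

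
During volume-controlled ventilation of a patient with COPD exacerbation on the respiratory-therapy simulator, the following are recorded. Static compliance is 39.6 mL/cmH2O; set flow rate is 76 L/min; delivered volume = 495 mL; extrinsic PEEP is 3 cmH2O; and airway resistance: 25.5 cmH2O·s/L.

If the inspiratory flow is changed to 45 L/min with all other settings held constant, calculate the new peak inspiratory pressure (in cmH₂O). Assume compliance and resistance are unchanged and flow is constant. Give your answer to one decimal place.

Flow: 76 L/min ÷ 60 = 1.2667 L/s.
New flow: 45 L/min ÷ 60 = 0.75 L/s.
PIP = Vt/C + R·V̇ + PEEP (constant-flow equation of motion).
Only the resistive term changes: ΔPIP = R × ΔV̇ = 25.5 × (0.75 − 1.2667) = 25.5 × -0.5167 = -13.176 cmH2O.
Original PIP = 495/39.6 + 25.5×1.2667 + 3 = 47.801 cmH2O; new PIP = 47.801 + (-13.176) = 34.625 cmH2O.

34.6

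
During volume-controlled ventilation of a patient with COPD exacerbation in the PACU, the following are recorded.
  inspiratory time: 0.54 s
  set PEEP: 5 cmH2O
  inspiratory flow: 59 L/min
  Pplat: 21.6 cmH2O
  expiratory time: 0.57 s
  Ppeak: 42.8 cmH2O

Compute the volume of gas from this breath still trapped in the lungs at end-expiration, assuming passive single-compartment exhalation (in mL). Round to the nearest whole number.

Flow: 59 L/min ÷ 60 = 0.9833 L/s.
Vt = flow × Ti = 0.9833 L/s × 0.54 s × 1000 mL/L = 530.98 mL.
R = (PIP − Pplat)/V̇ = (42.8 − 21.6) / 0.9833 = 21.2/0.9833 = 21.56 cmH2O·s/L.
C = Vt/(Pplat − PEEP) = 530.98 / (21.6 − 5) = 530.98/16.6 = 31.987 mL/cmH2O.
τ = R × C = 21.56 × 0.03199 L/cmH2O = 0.6897 s.
Fraction remaining = e^(−Te/τ) = e^(−0.57/0.6897) = 0.4376.
Trapped volume = 530.98 × 0.4376 = 232.36 mL.

232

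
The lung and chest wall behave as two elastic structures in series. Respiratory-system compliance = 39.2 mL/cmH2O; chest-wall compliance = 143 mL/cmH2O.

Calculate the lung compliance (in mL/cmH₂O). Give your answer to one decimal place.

54.0

1/CL = 1/Crs − 1/Ccw.
1/CL = 1/39.2 − 1/143 = 0.01852.
CL = 53.996 mL/cmH2O.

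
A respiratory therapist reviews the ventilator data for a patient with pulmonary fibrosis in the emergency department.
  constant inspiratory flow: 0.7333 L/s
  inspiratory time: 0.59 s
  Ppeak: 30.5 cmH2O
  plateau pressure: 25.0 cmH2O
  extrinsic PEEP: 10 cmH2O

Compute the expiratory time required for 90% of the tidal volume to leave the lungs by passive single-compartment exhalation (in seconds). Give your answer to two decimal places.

0.50

Vt = flow × Ti = 0.7333 L/s × 0.59 s × 1000 mL/L = 432.65 mL.
R = (PIP − Pplat)/V̇ = (30.5 − 25.0) / 0.7333 = 5.5/0.7333 = 7.5 cmH2O·s/L.
C = Vt/(Pplat − PEEP) = 432.65 / (25.0 − 10) = 432.65/15.0 = 28.843 mL/cmH2O.
τ = R × C = 7.5 × 0.02884 L/cmH2O = 0.2163 s.
t = −τ·ln(1 − 0.90) = −0.2163·ln(0.1) = 0.498 s.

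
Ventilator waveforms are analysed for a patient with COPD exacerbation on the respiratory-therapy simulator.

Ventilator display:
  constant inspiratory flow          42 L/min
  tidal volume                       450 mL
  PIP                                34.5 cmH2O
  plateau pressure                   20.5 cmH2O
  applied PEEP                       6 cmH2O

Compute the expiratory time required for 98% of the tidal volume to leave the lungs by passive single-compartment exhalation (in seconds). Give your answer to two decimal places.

2.43

Flow: 42 L/min ÷ 60 = 0.7 L/s.
R = (PIP − Pplat)/V̇ = (34.5 − 20.5) / 0.7 = 14.0/0.7 = 20.0 cmH2O·s/L.
C = Vt/(Pplat − PEEP) = 450.0 / (20.5 − 6) = 450.0/14.5 = 31.034 mL/cmH2O.
τ = R × C = 20.0 × 0.03103 L/cmH2O = 0.6206 s.
t = −τ·ln(1 − 0.98) = −0.6206·ln(0.02) = 2.428 s.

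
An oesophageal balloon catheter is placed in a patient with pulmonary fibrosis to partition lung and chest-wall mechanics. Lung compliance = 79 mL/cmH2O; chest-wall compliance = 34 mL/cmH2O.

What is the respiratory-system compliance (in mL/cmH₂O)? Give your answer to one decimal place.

Lung and chest wall are elastances in series: 1/Crs = 1/CL + 1/Ccw.
1/Crs = 1/79 + 1/34 = 0.04207.
Crs = 23.77 mL/cmH2O.

23.8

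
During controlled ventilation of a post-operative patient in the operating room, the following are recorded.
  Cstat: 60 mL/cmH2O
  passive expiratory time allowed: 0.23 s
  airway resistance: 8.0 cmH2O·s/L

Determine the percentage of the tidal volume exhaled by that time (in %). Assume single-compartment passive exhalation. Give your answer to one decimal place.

38.1

τ = R × C = 8.0 × 60 mL/cmH2O = 8.0 × 0.060 L/cmH2O = 0.48 s.
Passive exhalation: V(t)/V₀ = e^(−t/τ) = e^(−0.23/0.48) = 0.6193.
Fraction exhaled = 1 − 0.6193 = 0.3807 → 38.07%.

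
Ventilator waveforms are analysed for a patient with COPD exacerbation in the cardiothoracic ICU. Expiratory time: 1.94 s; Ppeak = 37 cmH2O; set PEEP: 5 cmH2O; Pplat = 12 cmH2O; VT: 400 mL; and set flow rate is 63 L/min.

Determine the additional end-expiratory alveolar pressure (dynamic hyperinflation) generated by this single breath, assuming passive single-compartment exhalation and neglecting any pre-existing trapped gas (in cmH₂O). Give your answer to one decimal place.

1.7

Flow: 63 L/min ÷ 60 = 1.05 L/s.
R = (PIP − Pplat)/V̇ = (37 − 12) / 1.05 = 25.0/1.05 = 23.81 cmH2O·s/L.
C = Vt/(Pplat − PEEP) = 400.0 / (12 − 5) = 400.0/7.0 = 57.143 mL/cmH2O.
τ = R × C = 23.81 × 0.05714 L/cmH2O = 1.361 s.
Fraction remaining = e^(−Te/τ) = e^(−1.94/1.361) = 0.2404; trapped volume = 400.0 × 0.2404 = 96.16 mL.
Additional alveolar pressure from trapping ≈ V_trapped / C = 96.16 / 57.143 = 1.683 cmH2O.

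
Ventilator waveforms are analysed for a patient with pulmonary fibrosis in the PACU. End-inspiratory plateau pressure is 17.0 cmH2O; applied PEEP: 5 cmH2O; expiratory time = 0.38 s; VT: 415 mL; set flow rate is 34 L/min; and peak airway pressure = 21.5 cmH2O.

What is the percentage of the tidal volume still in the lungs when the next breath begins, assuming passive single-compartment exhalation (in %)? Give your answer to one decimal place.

25.1

Flow: 34 L/min ÷ 60 = 0.5667 L/s.
R = (PIP − Pplat)/V̇ = (21.5 − 17.0) / 0.5667 = 4.5/0.5667 = 7.941 cmH2O·s/L.
C = Vt/(Pplat − PEEP) = 415.0 / (17.0 − 5) = 415.0/12.0 = 34.583 mL/cmH2O.
τ = R × C = 7.941 × 0.03458 L/cmH2O = 0.2746 s.
Fraction remaining at end-expiration = e^(−Te/τ) = e^(−0.38/0.2746) = 0.2506 → 25.06%.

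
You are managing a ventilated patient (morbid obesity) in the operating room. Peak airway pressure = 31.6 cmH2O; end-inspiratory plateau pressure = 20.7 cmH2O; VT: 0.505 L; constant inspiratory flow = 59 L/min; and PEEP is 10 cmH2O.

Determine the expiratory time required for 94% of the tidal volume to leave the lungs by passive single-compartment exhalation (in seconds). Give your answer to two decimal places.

1.47

Flow: 59 L/min ÷ 60 = 0.9833 L/s.
R = (PIP − Pplat)/V̇ = (31.6 − 20.7) / 0.9833 = 10.9/0.9833 = 11.085 cmH2O·s/L.
C = Vt/(Pplat − PEEP) = 505.0 / (20.7 − 10) = 505.0/10.7 = 47.196 mL/cmH2O.
τ = R × C = 11.085 × 0.0472 L/cmH2O = 0.5232 s.
t = −τ·ln(1 − 0.94) = −0.5232·ln(0.06) = 1.472 s.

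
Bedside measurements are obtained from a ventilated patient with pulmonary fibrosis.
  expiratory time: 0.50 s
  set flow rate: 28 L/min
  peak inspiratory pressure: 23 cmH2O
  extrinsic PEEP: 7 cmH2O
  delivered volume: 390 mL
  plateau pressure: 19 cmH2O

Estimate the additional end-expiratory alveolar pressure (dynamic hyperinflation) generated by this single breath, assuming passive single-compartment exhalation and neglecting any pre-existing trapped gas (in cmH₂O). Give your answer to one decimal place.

Flow: 28 L/min ÷ 60 = 0.4667 L/s.
R = (PIP − Pplat)/V̇ = (23 − 19) / 0.4667 = 4.0/0.4667 = 8.571 cmH2O·s/L.
C = Vt/(Pplat − PEEP) = 390.0 / (19 − 7) = 390.0/12.0 = 32.5 mL/cmH2O.
τ = R × C = 8.571 × 0.0325 L/cmH2O = 0.2786 s.
Fraction remaining = e^(−Te/τ) = e^(−0.50/0.2786) = 0.1662; trapped volume = 390.0 × 0.1662 = 64.818 mL.
Additional alveolar pressure from trapping ≈ V_trapped / C = 64.818 / 32.5 = 1.994 cmH2O.

2.0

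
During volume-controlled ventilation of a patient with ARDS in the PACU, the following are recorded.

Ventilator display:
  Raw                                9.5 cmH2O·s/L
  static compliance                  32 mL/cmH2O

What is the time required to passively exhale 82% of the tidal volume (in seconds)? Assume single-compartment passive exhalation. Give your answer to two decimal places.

τ = R × C = 9.5 × 32 mL/cmH2O = 9.5 × 0.032 L/cmH2O = 0.304 s.
Exhaled fraction f = 1 − e^(−t/τ) → t = −τ·ln(1 − f) = −0.304·ln(0.18) = 0.5213 s.

0.52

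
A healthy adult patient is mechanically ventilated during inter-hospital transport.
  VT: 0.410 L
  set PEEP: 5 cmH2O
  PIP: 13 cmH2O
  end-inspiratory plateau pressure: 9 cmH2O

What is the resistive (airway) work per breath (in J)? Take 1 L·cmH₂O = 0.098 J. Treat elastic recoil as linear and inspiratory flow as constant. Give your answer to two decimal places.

0.16

With constant inspiratory flow the resistive pressure is constant at PIP − Pplat = 13 − 9 = 4.0 cmH2O, so resistive work = 4.0 × 0.410 = 1.64 L·cmH2O.
× 0.098 J/(L·cmH2O) → 0.1607 J.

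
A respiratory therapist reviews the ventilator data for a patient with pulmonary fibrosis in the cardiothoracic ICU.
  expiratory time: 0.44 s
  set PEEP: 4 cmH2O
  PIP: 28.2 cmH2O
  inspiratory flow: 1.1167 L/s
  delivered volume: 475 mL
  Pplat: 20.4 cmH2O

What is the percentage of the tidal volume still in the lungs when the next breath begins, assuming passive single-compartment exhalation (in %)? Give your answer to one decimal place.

R = (PIP − Pplat)/V̇ = (28.2 − 20.4) / 1.1167 = 7.8/1.1167 = 6.985 cmH2O·s/L.
C = Vt/(Pplat − PEEP) = 475.0 / (20.4 − 4) = 475.0/16.4 = 28.963 mL/cmH2O.
τ = R × C = 6.985 × 0.02896 L/cmH2O = 0.2023 s.
Fraction remaining at end-expiration = e^(−Te/τ) = e^(−0.44/0.2023) = 0.1136 → 11.36%.

11.4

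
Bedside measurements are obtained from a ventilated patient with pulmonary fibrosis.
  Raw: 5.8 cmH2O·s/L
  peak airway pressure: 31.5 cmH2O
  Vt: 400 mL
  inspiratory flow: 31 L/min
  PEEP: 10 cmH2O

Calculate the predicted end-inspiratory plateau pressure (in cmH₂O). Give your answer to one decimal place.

Flow: 31 L/min ÷ 60 = 0.5167 L/s.
Pplat = PIP − Raw × flow = 31.5 − 5.8 × 0.5167 = 31.5 − 2.997 = 28.503 cmH2O.

28.5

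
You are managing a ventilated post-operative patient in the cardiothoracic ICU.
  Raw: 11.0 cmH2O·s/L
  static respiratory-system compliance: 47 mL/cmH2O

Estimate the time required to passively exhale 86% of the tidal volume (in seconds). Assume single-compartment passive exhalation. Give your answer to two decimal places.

τ = R × C = 11.0 × 47 mL/cmH2O = 11.0 × 0.047 L/cmH2O = 0.517 s.
Exhaled fraction f = 1 − e^(−t/τ) → t = −τ·ln(1 − f) = −0.517·ln(0.14) = 1.016 s.

1.02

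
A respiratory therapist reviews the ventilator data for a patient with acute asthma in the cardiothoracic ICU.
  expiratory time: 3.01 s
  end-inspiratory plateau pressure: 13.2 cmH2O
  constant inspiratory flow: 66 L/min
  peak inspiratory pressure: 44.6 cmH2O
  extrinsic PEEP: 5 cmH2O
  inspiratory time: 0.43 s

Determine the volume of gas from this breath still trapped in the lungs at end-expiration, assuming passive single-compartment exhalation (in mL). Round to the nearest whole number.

Flow: 66 L/min ÷ 60 = 1.1 L/s.
Vt = flow × Ti = 1.1 L/s × 0.43 s × 1000 mL/L = 473.0 mL.
R = (PIP − Pplat)/V̇ = (44.6 − 13.2) / 1.1 = 31.4/1.1 = 28.545 cmH2O·s/L.
C = Vt/(Pplat − PEEP) = 473.0 / (13.2 − 5) = 473.0/8.2 = 57.683 mL/cmH2O.
τ = R × C = 28.545 × 0.05768 L/cmH2O = 1.646 s.
Fraction remaining = e^(−Te/τ) = e^(−3.01/1.646) = 0.1606.
Trapped volume = 473.0 × 0.1606 = 75.964 mL.

76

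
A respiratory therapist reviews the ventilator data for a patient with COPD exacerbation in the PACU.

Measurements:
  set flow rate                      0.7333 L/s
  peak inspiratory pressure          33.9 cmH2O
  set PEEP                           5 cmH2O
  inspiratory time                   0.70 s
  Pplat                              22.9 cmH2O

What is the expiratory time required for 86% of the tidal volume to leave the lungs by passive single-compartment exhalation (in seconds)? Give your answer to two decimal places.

0.85

Vt = flow × Ti = 0.7333 L/s × 0.70 s × 1000 mL/L = 513.31 mL.
R = (PIP − Pplat)/V̇ = (33.9 − 22.9) / 0.7333 = 11.0/0.7333 = 15.001 cmH2O·s/L.
C = Vt/(Pplat − PEEP) = 513.31 / (22.9 − 5) = 513.31/17.9 = 28.677 mL/cmH2O.
τ = R × C = 15.001 × 0.02868 L/cmH2O = 0.4302 s.
t = −τ·ln(1 − 0.86) = −0.4302·ln(0.14) = 0.8458 s.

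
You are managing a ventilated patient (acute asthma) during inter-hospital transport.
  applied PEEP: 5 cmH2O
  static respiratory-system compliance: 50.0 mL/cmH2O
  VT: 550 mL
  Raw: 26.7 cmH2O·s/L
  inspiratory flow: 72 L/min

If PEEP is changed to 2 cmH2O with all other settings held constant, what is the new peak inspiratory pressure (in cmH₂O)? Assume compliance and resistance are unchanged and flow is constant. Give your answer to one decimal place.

45.0

Flow: 72 L/min ÷ 60 = 1.2 L/s.
PIP = Vt/C + R·V̇ + PEEP (constant-flow equation of motion).
Only the baseline term changes: ΔPIP = ΔPEEP = 2 − 5 = -3.0 cmH2O.
Original PIP = 550/50.0 + 26.7×1.2 + 5 = 48.04 cmH2O; new PIP = 48.04 + (-3.0) = 45.04 cmH2O.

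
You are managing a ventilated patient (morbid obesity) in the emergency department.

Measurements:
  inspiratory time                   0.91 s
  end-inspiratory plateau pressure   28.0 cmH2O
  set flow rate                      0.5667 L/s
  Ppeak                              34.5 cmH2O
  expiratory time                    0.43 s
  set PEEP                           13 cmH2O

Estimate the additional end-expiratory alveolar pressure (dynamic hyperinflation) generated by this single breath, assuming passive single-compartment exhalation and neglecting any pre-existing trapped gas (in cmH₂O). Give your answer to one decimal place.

Vt = flow × Ti = 0.5667 L/s × 0.91 s × 1000 mL/L = 515.7 mL.
R = (PIP − Pplat)/V̇ = (34.5 − 28.0) / 0.5667 = 6.5/0.5667 = 11.47 cmH2O·s/L.
C = Vt/(Pplat − PEEP) = 515.7 / (28.0 − 13) = 515.7/15.0 = 34.38 mL/cmH2O.
τ = R × C = 11.47 × 0.03438 L/cmH2O = 0.3943 s.
Fraction remaining = e^(−Te/τ) = e^(−0.43/0.3943) = 0.336; trapped volume = 515.7 × 0.336 = 173.28 mL.
Additional alveolar pressure from trapping ≈ V_trapped / C = 173.28 / 34.38 = 5.04 cmH2O.

5.0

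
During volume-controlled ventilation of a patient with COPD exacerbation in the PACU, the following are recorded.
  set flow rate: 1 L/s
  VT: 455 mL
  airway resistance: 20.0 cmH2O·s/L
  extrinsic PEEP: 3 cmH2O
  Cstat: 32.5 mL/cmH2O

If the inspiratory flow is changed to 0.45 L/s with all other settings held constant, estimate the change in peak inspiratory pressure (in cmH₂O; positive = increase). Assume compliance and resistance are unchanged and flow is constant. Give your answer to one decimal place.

-11.0

PIP = Vt/C + R·V̇ + PEEP (constant-flow equation of motion).
Only the resistive term changes: ΔPIP = R × ΔV̇ = 20.0 × (0.45 − 1) = 20.0 × -0.55 = -11.0 cmH2O.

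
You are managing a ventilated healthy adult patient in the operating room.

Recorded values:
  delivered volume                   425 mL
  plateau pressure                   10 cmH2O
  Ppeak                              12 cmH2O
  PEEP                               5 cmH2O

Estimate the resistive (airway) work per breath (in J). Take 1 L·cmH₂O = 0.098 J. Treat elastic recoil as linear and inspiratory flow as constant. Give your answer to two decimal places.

With constant inspiratory flow the resistive pressure is constant at PIP − Pplat = 12 − 10 = 2.0 cmH2O, so resistive work = 2.0 × 0.425 = 0.85 L·cmH2O.
× 0.098 J/(L·cmH2O) → 0.0833 J.

0.08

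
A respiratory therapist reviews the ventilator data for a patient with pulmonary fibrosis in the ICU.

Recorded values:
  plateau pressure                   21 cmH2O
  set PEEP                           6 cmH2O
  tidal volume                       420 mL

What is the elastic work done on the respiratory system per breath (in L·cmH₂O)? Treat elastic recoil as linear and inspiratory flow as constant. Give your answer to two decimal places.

3.15

Elastic work ≈ ½ × (Pplat − PEEP) × Vt = 0.5 × (21 − 6) × 0.420 L = 0.5 × 15.0 × 0.420 = 3.15 L·cmH2O.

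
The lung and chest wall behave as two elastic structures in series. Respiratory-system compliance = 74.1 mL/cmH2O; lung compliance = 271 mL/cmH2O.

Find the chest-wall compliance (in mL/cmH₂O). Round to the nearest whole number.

1/Ccw = 1/Crs − 1/CL.
1/Ccw = 1/74.1 − 1/271 = 0.009805.
Ccw = 101.99 mL/cmH2O.

102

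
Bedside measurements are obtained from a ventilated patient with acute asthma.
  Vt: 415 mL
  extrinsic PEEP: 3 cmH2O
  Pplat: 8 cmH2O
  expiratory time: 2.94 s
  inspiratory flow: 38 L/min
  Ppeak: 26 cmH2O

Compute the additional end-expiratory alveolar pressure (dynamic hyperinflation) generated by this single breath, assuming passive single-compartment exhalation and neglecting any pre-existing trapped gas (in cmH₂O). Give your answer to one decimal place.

Flow: 38 L/min ÷ 60 = 0.6333 L/s.
R = (PIP − Pplat)/V̇ = (26 − 8) / 0.6333 = 18.0/0.6333 = 28.423 cmH2O·s/L.
C = Vt/(Pplat − PEEP) = 415.0 / (8 − 3) = 415.0/5.0 = 83.0 mL/cmH2O.
τ = R × C = 28.423 × 0.083 L/cmH2O = 2.359 s.
Fraction remaining = e^(−Te/τ) = e^(−2.94/2.359) = 0.2876; trapped volume = 415.0 × 0.2876 = 119.35 mL.
Additional alveolar pressure from trapping ≈ V_trapped / C = 119.35 / 83.0 = 1.438 cmH2O.

1.4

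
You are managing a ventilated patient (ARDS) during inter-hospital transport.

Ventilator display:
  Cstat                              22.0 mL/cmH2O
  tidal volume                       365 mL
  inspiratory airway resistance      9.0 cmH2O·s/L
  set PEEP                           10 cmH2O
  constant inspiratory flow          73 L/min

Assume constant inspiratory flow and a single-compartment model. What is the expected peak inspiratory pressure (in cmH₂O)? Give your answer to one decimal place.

Flow: 73 L/min ÷ 60 = 1.2167 L/s.
Equation of motion (constant flow): PIP = Vt/C + R·V̇ + PEEP.
PIP = 365/22.0 + 9.0×1.2167 + 10 = 16.591 + 10.95 + 10 = 37.541 cmH2O.

37.5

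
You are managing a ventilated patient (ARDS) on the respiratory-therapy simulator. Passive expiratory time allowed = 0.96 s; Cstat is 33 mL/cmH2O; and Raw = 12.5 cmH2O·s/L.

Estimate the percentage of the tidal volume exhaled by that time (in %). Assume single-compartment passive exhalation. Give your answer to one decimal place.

90.2

τ = R × C = 12.5 × 33 mL/cmH2O = 12.5 × 0.033 L/cmH2O = 0.4125 s.
Passive exhalation: V(t)/V₀ = e^(−t/τ) = e^(−0.96/0.4125) = 0.09756.
Fraction exhaled = 1 − 0.09756 = 0.9024 → 90.24%.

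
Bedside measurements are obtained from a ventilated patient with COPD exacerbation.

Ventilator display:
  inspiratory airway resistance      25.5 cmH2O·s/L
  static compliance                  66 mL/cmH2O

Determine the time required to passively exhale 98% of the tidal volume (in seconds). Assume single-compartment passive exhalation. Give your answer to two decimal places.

τ = R × C = 25.5 × 66 mL/cmH2O = 25.5 × 0.066 L/cmH2O = 1.683 s.
Exhaled fraction f = 1 − e^(−t/τ) → t = −τ·ln(1 − f) = −1.683·ln(0.02) = 6.584 s.

6.58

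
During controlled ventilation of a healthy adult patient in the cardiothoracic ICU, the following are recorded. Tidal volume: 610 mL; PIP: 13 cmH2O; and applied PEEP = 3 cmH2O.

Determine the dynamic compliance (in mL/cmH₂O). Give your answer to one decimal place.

61.0

Dynamic compliance = Vt / (PIP − PEEP) = 610 / (13 − 3) = 610 / 10.0 = 61.0 mL/cmH2O.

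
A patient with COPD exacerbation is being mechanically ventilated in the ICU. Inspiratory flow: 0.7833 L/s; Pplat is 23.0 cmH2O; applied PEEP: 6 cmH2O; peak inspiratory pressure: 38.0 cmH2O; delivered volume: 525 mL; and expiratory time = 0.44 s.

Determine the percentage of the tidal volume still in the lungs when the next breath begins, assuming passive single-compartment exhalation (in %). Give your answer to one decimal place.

R = (PIP − Pplat)/V̇ = (38.0 − 23.0) / 0.7833 = 15.0/0.7833 = 19.15 cmH2O·s/L.
C = Vt/(Pplat − PEEP) = 525.0 / (23.0 − 6) = 525.0/17.0 = 30.882 mL/cmH2O.
τ = R × C = 19.15 × 0.03088 L/cmH2O = 0.5914 s.
Fraction remaining at end-expiration = e^(−Te/τ) = e^(−0.44/0.5914) = 0.4752 → 47.52%.

47.5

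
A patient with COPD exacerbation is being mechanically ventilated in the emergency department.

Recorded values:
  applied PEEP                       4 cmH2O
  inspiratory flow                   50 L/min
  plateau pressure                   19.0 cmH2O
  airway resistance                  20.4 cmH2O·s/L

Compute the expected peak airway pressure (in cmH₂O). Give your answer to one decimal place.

Flow: 50 L/min ÷ 60 = 0.8333 L/s.
PIP = Pplat + Raw × flow = 19.0 + 20.4 × 0.8333 = 19.0 + 16.999 = 35.999 cmH2O.

36.0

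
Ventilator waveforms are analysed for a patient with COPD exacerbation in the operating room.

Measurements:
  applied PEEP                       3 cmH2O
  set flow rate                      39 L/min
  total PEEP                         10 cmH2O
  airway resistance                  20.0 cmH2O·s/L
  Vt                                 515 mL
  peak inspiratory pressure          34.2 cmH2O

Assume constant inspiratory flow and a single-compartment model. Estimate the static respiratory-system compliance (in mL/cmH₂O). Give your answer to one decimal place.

Flow: 39 L/min ÷ 60 = 0.65 L/s.
Total PEEP = 10 cmH2O (set 3 + intrinsic 7); this is the baseline alveolar pressure.
Equation of motion (constant flow): PIP = Vt/C + R·V̇ + PEEP.
Vt/C = PIP − R·V̇ − PEEP = 34.2 − 20.0×0.65 − 10 = 34.2 − 13.0 − 10 = 11.2 cmH2O.
C = Vt / 11.2 = 515 / 11.2 = 45.982 mL/cmH2O.

46.0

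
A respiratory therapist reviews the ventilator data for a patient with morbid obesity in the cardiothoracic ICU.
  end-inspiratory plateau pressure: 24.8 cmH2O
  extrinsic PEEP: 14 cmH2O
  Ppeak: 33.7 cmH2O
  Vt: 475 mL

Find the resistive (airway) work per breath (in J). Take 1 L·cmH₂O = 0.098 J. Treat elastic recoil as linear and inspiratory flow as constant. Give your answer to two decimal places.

With constant inspiratory flow the resistive pressure is constant at PIP − Pplat = 33.7 − 24.8 = 8.9 cmH2O, so resistive work = 8.9 × 0.475 = 4.228 L·cmH2O.
× 0.098 J/(L·cmH2O) → 0.4143 J.

0.41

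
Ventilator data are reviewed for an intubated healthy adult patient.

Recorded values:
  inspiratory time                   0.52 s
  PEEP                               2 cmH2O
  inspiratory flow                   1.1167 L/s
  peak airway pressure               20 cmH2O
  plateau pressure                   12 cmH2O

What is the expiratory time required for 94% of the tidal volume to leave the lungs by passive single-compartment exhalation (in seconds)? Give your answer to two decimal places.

Vt = flow × Ti = 1.1167 L/s × 0.52 s × 1000 mL/L = 580.68 mL.
R = (PIP − Pplat)/V̇ = (20 − 12) / 1.1167 = 8.0/1.1167 = 7.164 cmH2O·s/L.
C = Vt/(Pplat − PEEP) = 580.68 / (12 − 2) = 580.68/10.0 = 58.068 mL/cmH2O.
τ = R × C = 7.164 × 0.05807 L/cmH2O = 0.416 s.
t = −τ·ln(1 − 0.94) = −0.416·ln(0.06) = 1.17 s.

1.17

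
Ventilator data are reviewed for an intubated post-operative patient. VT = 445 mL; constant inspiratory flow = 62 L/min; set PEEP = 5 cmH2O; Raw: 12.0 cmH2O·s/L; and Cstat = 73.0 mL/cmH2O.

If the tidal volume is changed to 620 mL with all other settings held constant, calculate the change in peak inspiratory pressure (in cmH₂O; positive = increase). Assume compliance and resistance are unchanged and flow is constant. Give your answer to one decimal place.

2.4

PIP = Vt/C + R·V̇ + PEEP (constant-flow equation of motion).
Only the elastic term changes: ΔPIP = ΔVt / C = (620 − 445) / 73.0 = 2.397 cmH2O.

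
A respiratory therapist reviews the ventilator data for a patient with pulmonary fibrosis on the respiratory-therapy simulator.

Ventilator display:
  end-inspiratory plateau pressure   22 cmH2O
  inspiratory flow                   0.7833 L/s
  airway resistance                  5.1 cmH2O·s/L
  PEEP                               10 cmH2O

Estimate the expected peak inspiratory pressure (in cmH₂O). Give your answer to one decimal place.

26.0

PIP = Pplat + Raw × flow = 22 + 5.1 × 0.7833 = 22 + 3.995 = 25.995 cmH2O.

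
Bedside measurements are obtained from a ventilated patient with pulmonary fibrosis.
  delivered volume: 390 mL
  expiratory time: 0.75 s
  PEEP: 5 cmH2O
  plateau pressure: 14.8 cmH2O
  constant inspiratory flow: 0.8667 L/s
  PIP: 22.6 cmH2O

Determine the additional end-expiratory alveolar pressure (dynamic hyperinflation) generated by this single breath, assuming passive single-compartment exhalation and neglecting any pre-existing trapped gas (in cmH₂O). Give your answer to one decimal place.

1.2

R = (PIP − Pplat)/V̇ = (22.6 − 14.8) / 0.8667 = 7.8/0.8667 = 9.0 cmH2O·s/L.
C = Vt/(Pplat − PEEP) = 390.0 / (14.8 − 5) = 390.0/9.8 = 39.796 mL/cmH2O.
τ = R × C = 9.0 × 0.0398 L/cmH2O = 0.3582 s.
Fraction remaining = e^(−Te/τ) = e^(−0.75/0.3582) = 0.1232; trapped volume = 390.0 × 0.1232 = 48.048 mL.
Additional alveolar pressure from trapping ≈ V_trapped / C = 48.048 / 39.796 = 1.207 cmH2O.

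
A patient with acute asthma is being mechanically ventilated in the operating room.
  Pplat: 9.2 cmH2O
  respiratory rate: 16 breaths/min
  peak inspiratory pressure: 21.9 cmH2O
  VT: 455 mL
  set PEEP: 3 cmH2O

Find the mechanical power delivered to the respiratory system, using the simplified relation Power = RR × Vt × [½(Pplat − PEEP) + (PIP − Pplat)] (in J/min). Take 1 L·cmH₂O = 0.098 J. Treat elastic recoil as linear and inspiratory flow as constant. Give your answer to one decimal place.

Per-breath work = Vt × [½(Pplat−PEEP) + (PIP−Pplat)] = 0.455 × [0.5×6.2 + 12.7] = 0.455 × 15.8 = 7.189 L·cmH2O.
Power = 16 × 7.189 = 115.02 L·cmH2O/min.
× 0.098 J/(L·cmH2O) → 11.272 J/min.

11.3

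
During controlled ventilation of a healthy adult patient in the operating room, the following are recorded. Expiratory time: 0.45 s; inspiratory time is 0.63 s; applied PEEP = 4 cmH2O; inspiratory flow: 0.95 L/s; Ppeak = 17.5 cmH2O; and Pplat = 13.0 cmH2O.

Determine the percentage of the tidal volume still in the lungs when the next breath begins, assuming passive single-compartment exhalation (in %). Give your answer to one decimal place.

Vt = flow × Ti = 0.95 L/s × 0.63 s × 1000 mL/L = 598.5 mL.
R = (PIP − Pplat)/V̇ = (17.5 − 13.0) / 0.95 = 4.5/0.95 = 4.737 cmH2O·s/L.
C = Vt/(Pplat − PEEP) = 598.5 / (13.0 − 4) = 598.5/9.0 = 66.5 mL/cmH2O.
τ = R × C = 4.737 × 0.0665 L/cmH2O = 0.315 s.
Fraction remaining at end-expiration = e^(−Te/τ) = e^(−0.45/0.315) = 0.2397 → 23.97%.

24.0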